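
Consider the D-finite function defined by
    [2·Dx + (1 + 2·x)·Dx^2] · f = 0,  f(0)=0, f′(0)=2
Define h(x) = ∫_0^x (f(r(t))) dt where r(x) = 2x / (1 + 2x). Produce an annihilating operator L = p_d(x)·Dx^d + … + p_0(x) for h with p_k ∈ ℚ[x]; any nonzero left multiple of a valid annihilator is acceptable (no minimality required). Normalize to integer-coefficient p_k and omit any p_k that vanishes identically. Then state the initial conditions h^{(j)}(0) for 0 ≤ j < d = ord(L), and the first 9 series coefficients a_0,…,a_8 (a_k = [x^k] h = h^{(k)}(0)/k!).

f: a_k = 0, 2, -2, 8/3, -4, 32/5, -32/3, 128/7, -32, …
Substitute x→r, Dx→(1/r')Dx; clear ⇒ L₀.
Integrate: L := L₀·Dx.
L = (8 + 24·x)·Dx^2 + (1 + 8·x + 12·x^2)·Dx^3  (order 3).
h: a_k = 0, 0, 2, -16/3, 52/3, -64, 3872/15, -3328/3, 34976/7, …
ICs: h(0) = 0, h′(0) = 0, h′′(0) = 4.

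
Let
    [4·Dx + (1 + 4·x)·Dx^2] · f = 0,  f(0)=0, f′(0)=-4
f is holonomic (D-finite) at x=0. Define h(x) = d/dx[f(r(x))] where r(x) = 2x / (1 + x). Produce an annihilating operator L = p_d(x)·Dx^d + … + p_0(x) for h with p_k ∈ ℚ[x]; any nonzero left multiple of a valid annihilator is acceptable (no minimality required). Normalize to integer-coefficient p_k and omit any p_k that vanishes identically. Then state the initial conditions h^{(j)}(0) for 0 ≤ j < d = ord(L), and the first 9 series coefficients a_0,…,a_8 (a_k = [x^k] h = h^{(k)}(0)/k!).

L = (10 + 18·x) + (1 + 10·x + 9·x^2)·Dx  (order 1).
h: a_k = -8, 80, -728, 6560, -59048, 531440, -4782968, 43046720, -387420488, …
ICs: h(0) = -8.

f: a_k = 0, -4, 8, -64/3, 64, -1024/5, 2048/3, -16384/7, 8192, …
h₀=f(r): pull back L_f along r ⇒ L₀.
h=h₀': d/dx-closure on L₀ ⇒ L.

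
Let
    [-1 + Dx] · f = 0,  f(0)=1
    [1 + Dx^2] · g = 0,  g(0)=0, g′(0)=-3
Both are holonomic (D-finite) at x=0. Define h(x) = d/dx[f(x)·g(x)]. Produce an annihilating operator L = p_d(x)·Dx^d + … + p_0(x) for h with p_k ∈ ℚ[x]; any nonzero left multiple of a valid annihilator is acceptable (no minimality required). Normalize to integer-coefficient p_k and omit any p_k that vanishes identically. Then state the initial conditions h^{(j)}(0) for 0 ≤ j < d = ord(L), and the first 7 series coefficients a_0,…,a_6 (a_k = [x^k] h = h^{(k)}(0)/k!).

f: a_k = 1, 1, 1/2, 1/6, 1/24, 1/120, 1/720, …
g: a_k = 0, -3, 0, 1/2, 0, -1/40, 0, …
Sym-product of L_f,L_g gives L₀ (≤ ord 2).
Differentiate: ansatz ord ≤ ord L₀ ⇒ L.
L = 2 - 2·Dx + Dx^2  (order 2).
h: a_k = -3, -6, -3, 0, 1/2, 1/5, 1/30, …
ICs: h(0) = -3, h′(0) = -6.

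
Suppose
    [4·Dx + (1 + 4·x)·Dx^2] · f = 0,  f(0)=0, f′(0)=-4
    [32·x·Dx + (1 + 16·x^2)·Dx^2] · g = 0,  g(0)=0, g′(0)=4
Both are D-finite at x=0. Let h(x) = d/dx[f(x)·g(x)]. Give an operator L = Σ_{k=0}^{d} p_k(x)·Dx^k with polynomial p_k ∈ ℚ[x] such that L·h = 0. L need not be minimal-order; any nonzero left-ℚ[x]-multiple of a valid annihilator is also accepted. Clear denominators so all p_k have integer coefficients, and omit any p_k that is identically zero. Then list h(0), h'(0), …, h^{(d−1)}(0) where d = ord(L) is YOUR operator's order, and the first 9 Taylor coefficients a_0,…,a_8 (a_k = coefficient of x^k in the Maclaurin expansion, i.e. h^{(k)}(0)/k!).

L = (1536 + 11264·x + 81920·x^2 + 638976·x^3 + 1966080·x^4 + 3407872·x^5 + 4194304·x^7) + (288 + 7936·x + 78848·x^2 + 495616·x^3 + 2228224·x^4 + 6094848·x^5 + 9175040·x^6 + 3145728·x^7 + 14680064·x^8)·Dx + (48 + 1024·x + 12288·x^2 + 79872·x^3 + 368640·x^4 + 1277952·x^5 + 3145728·x^6 + 4718592·x^7 + 3145728·x^8 + 8388608·x^9)·Dx^2 + (5 + 72·x + 592·x^2 + 3584·x^3 + 16896·x^4 + 61440·x^5 + 172032·x^6 + 393216·x^7 + 589824·x^8 + 524288·x^9 + 1048576·x^10)·Dx^3  (order 3).
h: a_k = 0, -32, 96, 0, 1280/3, -106496/15, 315392/15, 0, 3964928/35, …
ICs: h(0) = 0, h′(0) = -32, h′′(0) = 192.

f: a_k = 0, -4, 8, -64/3, 64, -1024/5, 2048/3, -16384/7, 8192, …
g: a_k = 0, 4, 0, -64/3, 0, 1024/5, 0, -16384/7, 0, …
L₀ := L_f ⊗_s L_g (sym. prod.), ord ≤ 4.
Differentiate: ansatz ord ≤ ord L₀ ⇒ L.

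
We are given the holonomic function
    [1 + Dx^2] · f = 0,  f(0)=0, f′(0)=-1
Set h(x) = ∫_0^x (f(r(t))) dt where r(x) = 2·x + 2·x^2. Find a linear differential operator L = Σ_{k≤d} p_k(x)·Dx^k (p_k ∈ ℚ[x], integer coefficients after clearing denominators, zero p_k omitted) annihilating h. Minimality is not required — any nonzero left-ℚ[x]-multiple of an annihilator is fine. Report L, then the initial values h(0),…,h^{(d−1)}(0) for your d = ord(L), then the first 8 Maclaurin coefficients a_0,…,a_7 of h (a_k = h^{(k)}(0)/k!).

L = (4 + 24·x + 48·x^2 + 32·x^3)·Dx - 2·Dx^2 + (1 + 2·x)·Dx^3  (order 3).
h: a_k = 0, 0, -1, -2/3, 1/3, 4/5, 28/45, 0, …
ICs: h(0) = 0, h′(0) = 0, h′′(0) = -2.

f: a_k = 0, -1, 0, 1/6, 0, -1/120, 0, 1/5040, …
Change of var in L_f (x↦r) gives L₀.
Integrate: L := L₀·Dx.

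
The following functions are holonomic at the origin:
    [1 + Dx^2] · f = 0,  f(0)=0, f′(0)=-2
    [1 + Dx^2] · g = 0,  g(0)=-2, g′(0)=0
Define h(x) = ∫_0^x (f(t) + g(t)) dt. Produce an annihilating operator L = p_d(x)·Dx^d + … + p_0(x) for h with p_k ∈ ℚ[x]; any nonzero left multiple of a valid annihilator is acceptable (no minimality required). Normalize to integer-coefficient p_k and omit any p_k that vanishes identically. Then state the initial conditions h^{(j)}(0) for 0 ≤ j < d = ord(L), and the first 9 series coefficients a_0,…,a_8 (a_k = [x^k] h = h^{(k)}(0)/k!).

f: a_k = 0, -2, 0, 1/3, 0, -1/60, 0, 1/2520, 0, …
g: a_k = -2, 0, 1, 0, -1/12, 0, 1/360, 0, -1/20160, …
L₀ := lclm(L_f,L_g); ord L₀ ≤ 2+2.
Integrate: L := L₀·Dx.
L = Dx + Dx^3  (order 3).
h: a_k = 0, -2, -1, 1/3, 1/12, -1/60, -1/360, 1/2520, 1/20160, …
ICs: h(0) = 0, h′(0) = -2, h′′(0) = -2.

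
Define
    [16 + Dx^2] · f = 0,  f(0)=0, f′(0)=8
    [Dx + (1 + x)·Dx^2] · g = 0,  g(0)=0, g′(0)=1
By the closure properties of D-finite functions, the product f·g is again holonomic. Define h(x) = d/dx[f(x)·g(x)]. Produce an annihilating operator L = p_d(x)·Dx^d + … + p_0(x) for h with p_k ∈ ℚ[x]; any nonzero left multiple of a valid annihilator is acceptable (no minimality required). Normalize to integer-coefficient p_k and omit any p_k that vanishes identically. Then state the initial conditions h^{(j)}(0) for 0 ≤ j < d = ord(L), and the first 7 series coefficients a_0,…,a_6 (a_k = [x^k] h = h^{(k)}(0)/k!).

L = (96160 + 647168·x + 1757184·x^2 + 2482176·x^3 + 1931264·x^4 + 786432·x^5 + 131072·x^6) + (13728 + 74144·x + 156160·x^2 + 161280·x^3 + 81920·x^4 + 16384·x^5)·Dx + (13546 + 87008·x + 228848·x^2 + 316416·x^3 + 242944·x^4 + 98304·x^5 + 16384·x^6)·Dx^2 + (858 + 4634·x + 9760·x^2 + 10080·x^3 + 5120·x^4 + 1024·x^5)·Dx^3 + (471 + 2910·x + 7439·x^2 + 10080·x^3 + 7640·x^4 + 3072·x^5 + 512·x^6)·Dx^4  (order 4).
h: a_k = 0, 16, -12, -224/3, 130/3, 208/3, -476/15, …
ICs: h(0) = 0, h′(0) = 16, h′′(0) = -24, h′′′(0) = -448.

f: a_k = 0, 8, 0, -64/3, 0, 256/15, 0, …
g: a_k = 0, 1, -1/2, 1/3, -1/4, 1/5, -1/6, …
f·g: L₀ = L_f ⊗_s L_g, ord ≤ 2·2.
Differentiate: ansatz ord ≤ ord L₀ ⇒ L.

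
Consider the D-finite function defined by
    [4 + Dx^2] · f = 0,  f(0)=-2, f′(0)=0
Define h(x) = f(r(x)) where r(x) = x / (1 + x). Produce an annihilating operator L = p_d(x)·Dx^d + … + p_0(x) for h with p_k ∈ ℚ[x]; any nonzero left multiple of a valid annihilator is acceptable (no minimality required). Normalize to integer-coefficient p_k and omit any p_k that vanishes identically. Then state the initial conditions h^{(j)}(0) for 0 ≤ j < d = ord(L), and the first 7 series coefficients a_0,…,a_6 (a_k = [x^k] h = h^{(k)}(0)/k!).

L = 4 + (2 + 6·x + 6·x^2 + 2·x^3)·Dx + (1 + 4·x + 6·x^2 + 4·x^3 + x^4)·Dx^2  (order 2).
h: a_k = -2, 0, 4, -8, 32/3, -32/3, 308/45, …
ICs: h(0) = -2, h′(0) = 0.

f: a_k = -2, 0, 4, 0, -4/3, 0, 8/45, …
L₀ from L_f via x↦r, Dx↦r'^{-1}Dx.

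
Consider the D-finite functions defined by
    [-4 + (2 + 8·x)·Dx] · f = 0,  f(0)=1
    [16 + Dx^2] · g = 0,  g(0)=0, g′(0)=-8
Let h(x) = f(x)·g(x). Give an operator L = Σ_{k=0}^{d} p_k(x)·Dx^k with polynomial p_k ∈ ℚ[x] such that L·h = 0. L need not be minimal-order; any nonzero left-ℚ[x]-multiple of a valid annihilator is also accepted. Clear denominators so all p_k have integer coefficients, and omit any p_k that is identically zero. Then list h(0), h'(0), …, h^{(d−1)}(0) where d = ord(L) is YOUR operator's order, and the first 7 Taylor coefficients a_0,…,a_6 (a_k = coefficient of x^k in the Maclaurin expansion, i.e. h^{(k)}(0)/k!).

L = (28 + 128·x + 256·x^2) + (-4 - 16·x)·Dx + (1 + 8·x + 16·x^2)·Dx^2  (order 2).
h: a_k = 0, -8, -16, 112/3, 32/3, 304/15, -864/5, …
ICs: h(0) = 0, h′(0) = -8.

f: a_k = 1, 2, -2, 4, -10, 28, -84, …
g: a_k = 0, -8, 0, 64/3, 0, -256/15, 0, …
Product ⇒ symmetric product L₀, ord ≤ 2.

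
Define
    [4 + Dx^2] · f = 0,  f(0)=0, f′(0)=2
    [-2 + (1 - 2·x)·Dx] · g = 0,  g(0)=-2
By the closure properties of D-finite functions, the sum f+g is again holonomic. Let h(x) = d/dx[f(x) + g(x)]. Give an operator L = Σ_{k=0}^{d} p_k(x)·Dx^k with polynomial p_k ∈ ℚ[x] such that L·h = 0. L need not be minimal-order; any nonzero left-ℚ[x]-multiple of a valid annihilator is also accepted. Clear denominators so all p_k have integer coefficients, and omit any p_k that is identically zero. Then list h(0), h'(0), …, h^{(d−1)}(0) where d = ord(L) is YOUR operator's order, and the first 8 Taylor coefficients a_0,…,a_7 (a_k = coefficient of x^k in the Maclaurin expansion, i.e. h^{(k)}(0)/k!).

f: a_k = 0, 2, 0, -4/3, 0, 4/15, 0, -8/315, …
g: a_k = -2, -4, -8, -16, -32, -64, -128, -256, …
L₀ := lclm(L_f,L_g); ord L₀ ≤ 2+1.
Differentiate: ansatz ord ≤ ord L₀ ⇒ L.
L = (208 - 64·x + 64·x^2) + (-28 + 72·x - 48·x^2 + 32·x^3)·Dx + (52 - 16·x + 16·x^2)·Dx^2 + (-7 + 18·x - 12·x^2 + 8·x^3)·Dx^3  (order 3).
h: a_k = -2, -16, -52, -128, -956/3, -768, -80648/45, -4096, …
ICs: h(0) = -2, h′(0) = -16, h′′(0) = -104.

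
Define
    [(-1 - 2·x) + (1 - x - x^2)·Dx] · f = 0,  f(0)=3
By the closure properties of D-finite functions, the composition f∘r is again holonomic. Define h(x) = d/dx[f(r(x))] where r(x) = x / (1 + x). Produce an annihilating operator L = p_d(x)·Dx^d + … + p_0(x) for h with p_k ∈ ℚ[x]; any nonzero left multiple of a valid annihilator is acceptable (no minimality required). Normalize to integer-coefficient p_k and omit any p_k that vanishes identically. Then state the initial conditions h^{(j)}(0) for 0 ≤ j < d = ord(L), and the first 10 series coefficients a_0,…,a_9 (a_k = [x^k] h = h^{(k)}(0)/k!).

f: a_k = 3, 3, 6, 9, 15, 24, 39, 63, 102, 165, …
Change of var in L_f (x↦r) gives L₀.
h₀' ⇒ L via d/dx closure of L₀.
L = (2 + 6·x + 12·x^2 + 6·x^3) + (-1 - 5·x - 6·x^2 + x^3 + 3·x^4)·Dx  (order 1).
h: a_k = 3, 6, 0, 12, -15, 36, -63, 120, -216, 390, …
ICs: h(0) = 3.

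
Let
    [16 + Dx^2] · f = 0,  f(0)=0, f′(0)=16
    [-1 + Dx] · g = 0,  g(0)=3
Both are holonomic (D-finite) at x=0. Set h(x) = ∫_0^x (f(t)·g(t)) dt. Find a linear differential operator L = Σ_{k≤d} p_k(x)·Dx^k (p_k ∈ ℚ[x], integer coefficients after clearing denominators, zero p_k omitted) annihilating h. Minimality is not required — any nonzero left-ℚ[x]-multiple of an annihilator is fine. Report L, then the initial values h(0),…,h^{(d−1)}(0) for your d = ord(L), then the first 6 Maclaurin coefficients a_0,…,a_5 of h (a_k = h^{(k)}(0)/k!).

L = 17·Dx - 2·Dx^2 + Dx^3  (order 3).
h: a_k = 0, 0, 24, 16, -26, -24, …
ICs: h(0) = 0, h′(0) = 0, h′′(0) = 48.

f: a_k = 0, 16, 0, -128/3, 0, 512/15, …
g: a_k = 3, 3, 3/2, 1/2, 1/8, 1/40, …
h₀=f·g: eliminate ⇒ L₀, order ≤ 2·1.
h=∫₀ˣh₀: take L = L₀·Dx.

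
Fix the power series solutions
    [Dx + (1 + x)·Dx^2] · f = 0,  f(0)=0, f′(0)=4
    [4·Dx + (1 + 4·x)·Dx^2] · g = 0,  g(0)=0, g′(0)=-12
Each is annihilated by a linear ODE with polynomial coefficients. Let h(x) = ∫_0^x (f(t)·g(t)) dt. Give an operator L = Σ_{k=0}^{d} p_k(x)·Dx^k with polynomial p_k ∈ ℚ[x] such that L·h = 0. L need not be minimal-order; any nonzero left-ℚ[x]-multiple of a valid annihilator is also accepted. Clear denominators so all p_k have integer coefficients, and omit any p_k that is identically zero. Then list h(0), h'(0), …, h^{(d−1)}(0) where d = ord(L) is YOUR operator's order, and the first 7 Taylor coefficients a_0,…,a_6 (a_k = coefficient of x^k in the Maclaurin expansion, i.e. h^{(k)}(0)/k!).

f: a_k = 0, 4, -2, 4/3, -1, 4/5, -2/3, …
g: a_k = 0, -12, 24, -64, 192, -3072/5, 2048, …
h₀=f·g: eliminate ⇒ L₀, order ≤ 2·2.
Integrate: L := L₀·Dx.
L = (136 + 320·x + 256·x^2)·Dx^2 + (290 + 1464·x + 2400·x^2 + 1280·x^3)·Dx^3 + (92 + 740·x + 1992·x^2 + 2240·x^3 + 896·x^4)·Dx^4 + (5 + 58·x + 245·x^2 + 464·x^3 + 400·x^4 + 128·x^5)·Dx^5  (order 5).
h: a_k = 0, 0, 0, -16, 30, -64, 470/3, …
ICs: h(0) = 0, h′(0) = 0, h′′(0) = 0, h′′′(0) = -96, h′′′′(0) = 720.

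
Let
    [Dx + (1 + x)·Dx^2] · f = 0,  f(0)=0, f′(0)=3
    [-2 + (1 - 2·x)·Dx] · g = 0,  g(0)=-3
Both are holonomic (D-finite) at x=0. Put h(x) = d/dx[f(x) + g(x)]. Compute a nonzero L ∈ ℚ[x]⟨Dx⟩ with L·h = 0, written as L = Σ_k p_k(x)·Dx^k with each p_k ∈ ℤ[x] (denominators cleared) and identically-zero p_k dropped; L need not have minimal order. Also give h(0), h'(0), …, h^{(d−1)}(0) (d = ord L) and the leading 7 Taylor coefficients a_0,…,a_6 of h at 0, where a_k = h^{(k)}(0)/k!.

f: a_k = 0, 3, -3/2, 1, -3/4, 3/5, -1/2, …
g: a_k = -3, -6, -12, -24, -48, -96, -192, …
h₀=f+g: left-lcm gives L₀, ord ≤ 3.
Derive L from L₀ (diff closure).
L = (-32 - 8·x) + (-22 - 56·x - 16·x^2)·Dx + (5 - 3·x - 12·x^2 - 4·x^3)·Dx^2  (order 2).
h: a_k = -3, -27, -69, -195, -477, -1155, -2685, …
ICs: h(0) = -3, h′(0) = -27.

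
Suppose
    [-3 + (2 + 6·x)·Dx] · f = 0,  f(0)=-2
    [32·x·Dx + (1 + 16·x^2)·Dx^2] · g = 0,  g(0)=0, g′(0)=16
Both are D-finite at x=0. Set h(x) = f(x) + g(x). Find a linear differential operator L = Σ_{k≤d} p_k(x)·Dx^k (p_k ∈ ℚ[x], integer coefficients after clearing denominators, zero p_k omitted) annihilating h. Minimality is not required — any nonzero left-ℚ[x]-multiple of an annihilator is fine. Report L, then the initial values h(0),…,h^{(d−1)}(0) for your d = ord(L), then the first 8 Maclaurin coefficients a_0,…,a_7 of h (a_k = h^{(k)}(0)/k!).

f: a_k = -2, -3, 9/4, -27/8, 405/64, -1701/128, 15309/512, -72171/1024, …
g: a_k = 0, 16, 0, -256/3, 0, 4096/5, 0, -65536/7, …
f+g: L₀ = lclm(L_f,L_g), ord ≤ 1+2.
L = (-192 - 1440·x + 9216·x^2 + 13824·x^3)·Dx + (-155 - 768·x + 4128·x^2 + 36864·x^3 + 48384·x^4)·Dx^2 + (-6 + 110·x + 576·x^2 + 2624·x^3 + 10752·x^4 + 13824·x^5)·Dx^3  (order 3).
h: a_k = -2, 13, 9/4, -2129/24, 405/64, 515783/640, 15309/512, -67614061/7168, …
ICs: h(0) = -2, h′(0) = 13, h′′(0) = 9/2.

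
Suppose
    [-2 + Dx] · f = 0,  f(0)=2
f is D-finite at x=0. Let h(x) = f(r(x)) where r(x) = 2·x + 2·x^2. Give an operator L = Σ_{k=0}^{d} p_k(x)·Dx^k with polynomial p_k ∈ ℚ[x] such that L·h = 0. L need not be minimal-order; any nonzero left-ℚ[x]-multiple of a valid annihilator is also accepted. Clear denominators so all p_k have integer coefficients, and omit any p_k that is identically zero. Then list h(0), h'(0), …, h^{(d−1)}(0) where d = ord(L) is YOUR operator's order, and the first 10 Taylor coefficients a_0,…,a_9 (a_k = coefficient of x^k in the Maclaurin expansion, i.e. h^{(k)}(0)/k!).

f: a_k = 2, 4, 4, 8/3, 4/3, 8/15, 8/45, 16/315, 4/315, 8/2835, …
L₀ from L_f via x↦r, Dx↦r'^{-1}Dx.
L = (-4 - 8·x) + Dx  (order 1).
h: a_k = 2, 8, 24, 160/3, 304/3, 832/5, 11072/45, 104192/315, 2880/7, 1351936/2835, …
ICs: h(0) = 2.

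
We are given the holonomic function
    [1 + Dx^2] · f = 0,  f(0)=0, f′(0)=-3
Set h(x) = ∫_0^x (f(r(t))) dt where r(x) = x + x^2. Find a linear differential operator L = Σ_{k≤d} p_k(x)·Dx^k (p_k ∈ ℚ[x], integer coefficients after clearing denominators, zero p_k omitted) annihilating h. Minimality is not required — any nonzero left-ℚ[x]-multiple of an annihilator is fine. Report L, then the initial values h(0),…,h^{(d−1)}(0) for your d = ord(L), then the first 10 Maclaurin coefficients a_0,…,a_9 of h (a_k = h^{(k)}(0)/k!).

f: a_k = 0, -3, 0, 1/2, 0, -1/40, 0, 1/1680, 0, -1/120960, …
h₀=f(r): pull back L_f along r ⇒ L₀.
h=∫h₀ ⇒ L = L₀·Dx.
L = (1 + 6·x + 12·x^2 + 8·x^3)·Dx - 2·Dx^2 + (1 + 2·x)·Dx^3  (order 3).
h: a_k = 0, 0, -3/2, -1, 1/8, 3/10, 59/240, 3/56, -419/13440, -59/2160, …
ICs: h(0) = 0, h′(0) = 0, h′′(0) = -3.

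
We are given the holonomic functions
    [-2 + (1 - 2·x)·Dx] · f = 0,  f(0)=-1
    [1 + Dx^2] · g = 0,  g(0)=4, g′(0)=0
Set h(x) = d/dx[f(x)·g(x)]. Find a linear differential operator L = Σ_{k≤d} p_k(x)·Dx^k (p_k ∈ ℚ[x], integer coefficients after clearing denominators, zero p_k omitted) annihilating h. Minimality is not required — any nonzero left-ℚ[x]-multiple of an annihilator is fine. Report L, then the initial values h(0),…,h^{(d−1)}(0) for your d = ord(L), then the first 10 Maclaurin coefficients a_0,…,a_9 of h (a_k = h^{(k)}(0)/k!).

L = (-7 - 4·x + 4·x^2) + (-4 + 8·x)·Dx + (1 - 4·x + 4·x^2)·Dx^2  (order 2).
h: a_k = -8, -28, -84, -674/3, -1685/3, -40439/30, -283073/90, -9058337/1260, -9058337/560, -3261001319/90720, …
ICs: h(0) = -8, h′(0) = -28.

f: a_k = -1, -2, -4, -8, -16, -32, -64, -128, -256, -512, …
g: a_k = 4, 0, -2, 0, 1/6, 0, -1/180, 0, 1/10080, 0, …
L₀ := L_f ⊗_s L_g (sym. prod.), ord ≤ 2.
h₀' ⇒ L via d/dx closure of L₀.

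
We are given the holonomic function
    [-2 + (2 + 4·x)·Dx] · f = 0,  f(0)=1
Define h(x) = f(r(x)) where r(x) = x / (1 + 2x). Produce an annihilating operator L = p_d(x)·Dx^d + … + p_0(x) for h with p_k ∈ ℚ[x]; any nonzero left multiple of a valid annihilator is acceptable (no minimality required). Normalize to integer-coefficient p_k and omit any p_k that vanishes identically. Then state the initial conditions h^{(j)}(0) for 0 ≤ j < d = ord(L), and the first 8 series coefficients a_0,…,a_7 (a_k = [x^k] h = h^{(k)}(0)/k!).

L = -1 + (1 + 6·x + 8·x^2)·Dx  (order 1).
h: a_k = 1, 1, -5/2, 13/2, -141/8, 399/8, -2353/16, 7205/16, …
ICs: h(0) = 1.

f: a_k = 1, 1, -1/2, 1/2, -5/8, 7/8, -21/16, 33/16, …
f∘r: x↦r, Dx↦Dx/r' in L_f ⇒ L₀.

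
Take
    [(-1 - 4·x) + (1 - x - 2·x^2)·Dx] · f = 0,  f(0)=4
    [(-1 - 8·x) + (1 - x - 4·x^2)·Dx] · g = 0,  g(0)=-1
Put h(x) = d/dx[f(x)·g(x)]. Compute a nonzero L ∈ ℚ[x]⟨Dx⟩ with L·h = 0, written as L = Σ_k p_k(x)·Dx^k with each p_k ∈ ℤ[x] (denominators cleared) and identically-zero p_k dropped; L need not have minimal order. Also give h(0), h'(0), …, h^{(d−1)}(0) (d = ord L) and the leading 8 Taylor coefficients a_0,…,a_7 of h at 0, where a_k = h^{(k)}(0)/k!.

f: a_k = 4, 4, 12, 20, 44, 84, 172, 340, …
g: a_k = -1, -1, -5, -9, -29, -65, -181, -441, …
Sym-product of L_f,L_g gives L₀ (≤ ord 1).
Derive L from L₀ (diff closure).
L = (9 + 12·x - 9·x^2 - 272·x^3 - 144·x^4 + 720·x^5 + 640·x^6) + (-1 - 3·x + 24·x^2 + 17·x^3 - 115·x^4 - 66·x^5 + 168·x^6 + 128·x^7)·Dx  (order 1).
h: a_k = -8, -72, -264, -1104, -3560, -11928, -36232, -110496, …
ICs: h(0) = -8.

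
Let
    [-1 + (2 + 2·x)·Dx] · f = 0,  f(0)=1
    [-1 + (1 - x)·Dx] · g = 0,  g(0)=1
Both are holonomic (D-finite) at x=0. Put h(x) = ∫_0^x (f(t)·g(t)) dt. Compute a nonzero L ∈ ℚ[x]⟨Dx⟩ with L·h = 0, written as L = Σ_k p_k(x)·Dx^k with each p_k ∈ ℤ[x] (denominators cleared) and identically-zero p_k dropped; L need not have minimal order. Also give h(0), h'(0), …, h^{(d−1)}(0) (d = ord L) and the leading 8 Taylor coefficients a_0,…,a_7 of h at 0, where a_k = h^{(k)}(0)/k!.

f: a_k = 1, 1/2, -1/8, 1/16, -5/128, 7/256, -21/1024, 33/2048, …
g: a_k = 1, 1, 1, 1, 1, 1, 1, 1, …
L₀ := L_f ⊗_s L_g (sym. prod.), ord ≤ 1.
h=∫h₀ ⇒ L = L₀·Dx.
L = (3 + x)·Dx + (-2 + 2·x^2)·Dx^2  (order 2).
h: a_k = 0, 1, 3/4, 11/24, 23/64, 179/640, 365/1536, 1439/7168, …
ICs: h(0) = 0, h′(0) = 1.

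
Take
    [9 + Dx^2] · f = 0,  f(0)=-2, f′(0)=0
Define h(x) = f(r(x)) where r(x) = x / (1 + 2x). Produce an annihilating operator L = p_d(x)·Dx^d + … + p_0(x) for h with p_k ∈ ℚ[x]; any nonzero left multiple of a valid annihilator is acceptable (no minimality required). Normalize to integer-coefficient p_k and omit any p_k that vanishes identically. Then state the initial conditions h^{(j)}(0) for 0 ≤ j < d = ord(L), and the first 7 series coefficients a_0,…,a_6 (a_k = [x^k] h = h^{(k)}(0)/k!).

L = 9 + (4 + 24·x + 48·x^2 + 32·x^3)·Dx + (1 + 8·x + 24·x^2 + 32·x^3 + 16·x^4)·Dx^2  (order 2).
h: a_k = -2, 0, 9, -36, 405/4, -234, 18081/40, …
ICs: h(0) = -2, h′(0) = 0.

f: a_k = -2, 0, 9, 0, -27/4, 0, 81/40, …
Substitute x→r, Dx→(1/r')Dx; clear ⇒ L₀.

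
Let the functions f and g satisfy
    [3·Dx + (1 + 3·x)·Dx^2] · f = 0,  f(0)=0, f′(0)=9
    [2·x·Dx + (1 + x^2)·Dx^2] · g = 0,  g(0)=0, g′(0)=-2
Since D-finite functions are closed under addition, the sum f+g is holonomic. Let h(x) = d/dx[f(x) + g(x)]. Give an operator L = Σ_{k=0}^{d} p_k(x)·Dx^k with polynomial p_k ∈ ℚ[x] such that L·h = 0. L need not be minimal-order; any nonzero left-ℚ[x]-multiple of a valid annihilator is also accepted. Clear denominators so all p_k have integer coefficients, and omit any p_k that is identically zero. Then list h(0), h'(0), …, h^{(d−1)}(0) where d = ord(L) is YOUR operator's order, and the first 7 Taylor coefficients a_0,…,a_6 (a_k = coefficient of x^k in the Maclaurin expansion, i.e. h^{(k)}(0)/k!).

L = (-6 - 54·x + 18·x^2 + 18·x^3) + (-20 - 12·x - 48·x^2 + 36·x^3 + 36·x^4)·Dx + (-3 - 7·x + 6·x^2 + 2·x^3 + 9·x^4 + 9·x^5)·Dx^2  (order 2).
h: a_k = 7, -27, 83, -243, 727, -2187, 6563, …
ICs: h(0) = 7, h′(0) = -27.

f: a_k = 0, 9, -27/2, 27, -243/4, 729/5, -729/2, …
g: a_k = 0, -2, 0, 2/3, 0, -2/5, 0, …
f+g: L₀ = lclm(L_f,L_g), ord ≤ 2+2.
h₀' ⇒ L via d/dx closure of L₀.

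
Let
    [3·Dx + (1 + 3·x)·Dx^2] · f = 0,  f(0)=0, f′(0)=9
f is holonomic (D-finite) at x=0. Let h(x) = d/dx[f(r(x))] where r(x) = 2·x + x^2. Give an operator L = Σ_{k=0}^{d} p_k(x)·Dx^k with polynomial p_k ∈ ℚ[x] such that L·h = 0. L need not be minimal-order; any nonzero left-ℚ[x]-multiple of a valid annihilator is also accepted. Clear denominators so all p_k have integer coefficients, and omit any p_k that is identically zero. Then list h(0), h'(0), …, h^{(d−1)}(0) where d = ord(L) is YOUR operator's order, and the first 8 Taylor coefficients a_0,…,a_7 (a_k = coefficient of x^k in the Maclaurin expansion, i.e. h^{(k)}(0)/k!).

L = (5 + 6·x + 3·x^2) + (1 + 7·x + 9·x^2 + 3·x^3)·Dx  (order 1).
h: a_k = 18, -90, 486, -2646, 14418, -78570, 428166, -2333286, …
ICs: h(0) = 18.

f: a_k = 0, 9, -27/2, 27, -243/4, 729/5, -729/2, 6561/7, …
f∘r: x↦r, Dx↦Dx/r' in L_f ⇒ L₀.
Differentiate: ansatz ord ≤ ord L₀ ⇒ L.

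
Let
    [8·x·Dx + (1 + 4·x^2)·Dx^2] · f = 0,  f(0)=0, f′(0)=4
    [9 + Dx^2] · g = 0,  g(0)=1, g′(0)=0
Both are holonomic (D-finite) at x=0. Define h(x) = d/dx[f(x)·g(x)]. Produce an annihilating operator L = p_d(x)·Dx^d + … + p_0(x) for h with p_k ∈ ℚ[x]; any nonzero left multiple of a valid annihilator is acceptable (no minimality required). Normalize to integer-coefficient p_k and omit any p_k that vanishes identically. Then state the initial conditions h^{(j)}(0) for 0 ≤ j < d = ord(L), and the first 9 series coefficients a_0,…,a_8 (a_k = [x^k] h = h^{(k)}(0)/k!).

L = (134325 + 1685016·x^2 + 9665136·x^4 + 17604864·x^6 + 22954752·x^8 + 28366848·x^10 + 26873856·x^12) + (77328·x + 1187136·x^3 + 5460480·x^5 + 10782720·x^7 + 14929920·x^9 + 11943936·x^11)·Dx + (17850 + 242160·x^2 + 1468896·x^4 + 3414528·x^6 + 5764608·x^8 + 7630848·x^10 + 5971968·x^12)·Dx^2 + (8592·x + 131904·x^3 + 606720·x^5 + 1198080·x^7 + 1658880·x^9 + 1327104·x^11)·Dx^3 + (325 + 6104·x^2 + 43888·x^4 + 162048·x^6 + 357120·x^8 + 497664·x^10 + 331776·x^12)·Dx^4  (order 4).
h: a_k = 4, 0, -70, 0, 503/2, 0, -16271/20, 0, 3302209/1120, …
ICs: h(0) = 4, h′(0) = 0, h′′(0) = -140, h′′′(0) = 0.

f: a_k = 0, 4, 0, -16/3, 0, 64/5, 0, -256/7, 0, …
g: a_k = 1, 0, -9/2, 0, 27/8, 0, -81/80, 0, 729/4480, …
Product ⇒ symmetric product L₀, ord ≤ 4.
h=h₀': d/dx-closure on L₀ ⇒ L.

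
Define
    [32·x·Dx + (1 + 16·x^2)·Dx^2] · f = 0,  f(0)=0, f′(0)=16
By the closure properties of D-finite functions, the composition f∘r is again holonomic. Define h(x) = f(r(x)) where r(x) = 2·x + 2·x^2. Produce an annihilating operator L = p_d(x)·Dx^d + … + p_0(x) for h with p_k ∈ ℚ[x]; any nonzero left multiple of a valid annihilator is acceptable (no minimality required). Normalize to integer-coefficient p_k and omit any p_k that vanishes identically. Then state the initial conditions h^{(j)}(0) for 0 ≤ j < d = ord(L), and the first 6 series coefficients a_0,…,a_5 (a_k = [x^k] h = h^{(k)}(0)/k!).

f: a_k = 0, 16, 0, -256/3, 0, 4096/5, …
f∘r: x↦r, Dx↦Dx/r' in L_f ⇒ L₀.
L = (-2 + 128·x + 512·x^2 + 768·x^3 + 384·x^4)·Dx + (1 + 2·x + 64·x^2 + 256·x^3 + 320·x^4 + 128·x^5)·Dx^2  (order 2).
h: a_k = 0, 32, 32, -2048/3, -2048, 120832/5, …
ICs: h(0) = 0, h′(0) = 32.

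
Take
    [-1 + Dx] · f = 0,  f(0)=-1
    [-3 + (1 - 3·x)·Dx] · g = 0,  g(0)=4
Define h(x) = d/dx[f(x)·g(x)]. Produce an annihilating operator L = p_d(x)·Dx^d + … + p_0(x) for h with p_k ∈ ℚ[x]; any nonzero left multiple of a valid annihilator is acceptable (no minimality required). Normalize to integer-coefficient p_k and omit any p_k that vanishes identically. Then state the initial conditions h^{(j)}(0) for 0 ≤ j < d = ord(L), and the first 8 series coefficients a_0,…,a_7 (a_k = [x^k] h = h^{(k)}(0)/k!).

f: a_k = -1, -1, -1/2, -1/6, -1/24, -1/120, -1/720, -1/5040, …
g: a_k = 4, 12, 36, 108, 324, 972, 2916, 8748, …
L₀ := L_f ⊗_s L_g (sym. prod.), ord ≤ 1.
h₀' ⇒ L via d/dx closure of L₀.
L = (25 - 24·x + 9·x^2) + (-4 + 15·x - 9·x^2)·Dx  (order 1).
h: a_k = -16, -100, -452, -5426/3, -20348/3, -732529/30, -1538311/18, -369194641/1260, …
ICs: h(0) = -16.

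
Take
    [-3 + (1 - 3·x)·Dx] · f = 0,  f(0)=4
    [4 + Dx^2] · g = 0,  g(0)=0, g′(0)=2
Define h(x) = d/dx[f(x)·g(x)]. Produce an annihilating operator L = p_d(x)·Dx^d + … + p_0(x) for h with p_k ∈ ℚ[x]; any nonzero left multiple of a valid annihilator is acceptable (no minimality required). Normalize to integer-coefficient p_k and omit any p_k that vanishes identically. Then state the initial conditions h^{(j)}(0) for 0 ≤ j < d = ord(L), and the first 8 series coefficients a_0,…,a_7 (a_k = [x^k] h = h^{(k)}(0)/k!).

f: a_k = 4, 12, 36, 108, 324, 972, 2916, 8748, …
g: a_k = 0, 2, 0, -4/3, 0, 4/15, 0, -8/315, …
f·g: L₀ = L_f ⊗_s L_g, ord ≤ 1·2.
Differentiate: ansatz ord ≤ ord L₀ ⇒ L.
L = (-14 - 24·x + 36·x^2) + (-6 + 18·x)·Dx + (1 - 6·x + 9·x^2)·Dx^2  (order 2).
h: a_k = 8, 48, 200, 800, 9016/3, 54096/5, 1703992/45, 13631936/105, …
ICs: h(0) = 8, h′(0) = 48.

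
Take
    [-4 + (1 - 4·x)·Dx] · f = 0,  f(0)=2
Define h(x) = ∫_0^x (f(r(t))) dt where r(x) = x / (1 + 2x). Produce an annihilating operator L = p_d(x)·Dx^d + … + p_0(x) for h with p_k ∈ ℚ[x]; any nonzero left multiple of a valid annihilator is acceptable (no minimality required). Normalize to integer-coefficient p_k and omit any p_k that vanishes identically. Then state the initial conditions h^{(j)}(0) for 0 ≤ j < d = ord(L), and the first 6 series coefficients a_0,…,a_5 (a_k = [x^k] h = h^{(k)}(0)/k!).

f: a_k = 2, 8, 32, 128, 512, 2048, …
Substitute x→r, Dx→(1/r')Dx; clear ⇒ L₀.
h=∫₀ˣh₀: take L = L₀·Dx.
L = 4·Dx + (-1 + 4·x^2)·Dx^2  (order 2).
h: a_k = 0, 2, 4, 16/3, 8, 64/5, …
ICs: h(0) = 0, h′(0) = 2.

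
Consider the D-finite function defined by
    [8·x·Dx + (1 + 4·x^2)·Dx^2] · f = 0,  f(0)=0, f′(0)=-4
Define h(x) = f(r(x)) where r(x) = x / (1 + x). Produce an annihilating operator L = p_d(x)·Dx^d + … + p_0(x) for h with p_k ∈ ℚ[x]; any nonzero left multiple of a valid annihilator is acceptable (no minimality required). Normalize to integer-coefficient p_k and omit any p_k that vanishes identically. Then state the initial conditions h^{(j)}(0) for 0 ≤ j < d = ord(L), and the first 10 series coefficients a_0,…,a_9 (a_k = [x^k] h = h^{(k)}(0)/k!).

f: a_k = 0, -4, 0, 16/3, 0, -64/5, 0, 256/7, 0, -1024/9, …
L₀ from L_f via x↦r, Dx↦r'^{-1}Dx.
L = (2 + 10·x)·Dx + (1 + 2·x + 5·x^2)·Dx^2  (order 2).
h: a_k = 0, -4, 4, 4/3, -12, 76/5, 44/3, -556/7, 84, 1436/9, …
ICs: h(0) = 0, h′(0) = -4.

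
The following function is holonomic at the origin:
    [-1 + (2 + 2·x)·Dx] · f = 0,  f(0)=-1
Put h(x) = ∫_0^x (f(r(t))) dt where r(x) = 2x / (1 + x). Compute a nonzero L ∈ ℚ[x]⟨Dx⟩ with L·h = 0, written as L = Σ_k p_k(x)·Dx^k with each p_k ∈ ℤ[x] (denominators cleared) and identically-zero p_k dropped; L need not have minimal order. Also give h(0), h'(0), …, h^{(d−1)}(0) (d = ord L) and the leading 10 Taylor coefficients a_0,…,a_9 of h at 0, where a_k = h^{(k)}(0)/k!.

f: a_k = -1, -1/2, 1/8, -1/16, 5/128, -7/256, 21/1024, -33/2048, 429/32768, -715/65536, …
h₀=f(r): pull back L_f along r ⇒ L₀.
h=∫₀ˣh₀: take L = L₀·Dx.
L = -Dx + (1 + 4·x + 3·x^2)·Dx^2  (order 2).
h: a_k = 0, -1, -1/2, 1/2, -5/8, 37/40, -25/16, 327/112, -753/128, 1605/128, …
ICs: h(0) = 0, h′(0) = -1.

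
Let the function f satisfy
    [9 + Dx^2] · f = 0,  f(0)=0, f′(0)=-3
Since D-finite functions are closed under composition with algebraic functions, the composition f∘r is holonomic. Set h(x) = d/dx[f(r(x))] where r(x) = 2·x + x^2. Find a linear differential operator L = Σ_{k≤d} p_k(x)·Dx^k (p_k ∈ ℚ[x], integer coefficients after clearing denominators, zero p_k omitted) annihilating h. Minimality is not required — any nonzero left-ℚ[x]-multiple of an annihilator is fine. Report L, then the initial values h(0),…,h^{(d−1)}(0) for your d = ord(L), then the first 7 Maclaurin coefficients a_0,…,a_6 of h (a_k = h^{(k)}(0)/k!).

f: a_k = 0, -3, 0, 9/2, 0, -81/40, 0, …
Substitute x→r, Dx→(1/r')Dx; clear ⇒ L₀.
h=h₀': d/dx-closure on L₀ ⇒ L.
L = (39 + 144·x + 216·x^2 + 144·x^3 + 36·x^4) + (-3 - 3·x)·Dx + (1 + 2·x + x^2)·Dx^2  (order 2).
h: a_k = -6, -6, 108, 216, -189, -945, -3726/5, …
ICs: h(0) = -6, h′(0) = -6.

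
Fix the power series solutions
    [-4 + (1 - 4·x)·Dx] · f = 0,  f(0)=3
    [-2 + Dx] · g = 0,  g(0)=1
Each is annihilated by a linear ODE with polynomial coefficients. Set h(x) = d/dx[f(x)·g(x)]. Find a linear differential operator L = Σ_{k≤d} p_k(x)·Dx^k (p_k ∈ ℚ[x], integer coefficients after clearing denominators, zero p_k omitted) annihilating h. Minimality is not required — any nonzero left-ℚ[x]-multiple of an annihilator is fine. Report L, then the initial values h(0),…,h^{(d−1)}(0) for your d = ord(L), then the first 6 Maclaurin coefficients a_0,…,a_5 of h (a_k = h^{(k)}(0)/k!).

L = (26 - 48·x + 32·x^2) + (-3 + 16·x - 16·x^2)·Dx  (order 1).
h: a_k = 18, 156, 948, 5064, 25324, 607784/5, …
ICs: h(0) = 18.

f: a_k = 3, 12, 48, 192, 768, 3072, …
g: a_k = 1, 2, 2, 4/3, 2/3, 4/15, …
Sym-product of L_f,L_g gives L₀ (≤ ord 1).
h=h₀': d/dx-closure on L₀ ⇒ L.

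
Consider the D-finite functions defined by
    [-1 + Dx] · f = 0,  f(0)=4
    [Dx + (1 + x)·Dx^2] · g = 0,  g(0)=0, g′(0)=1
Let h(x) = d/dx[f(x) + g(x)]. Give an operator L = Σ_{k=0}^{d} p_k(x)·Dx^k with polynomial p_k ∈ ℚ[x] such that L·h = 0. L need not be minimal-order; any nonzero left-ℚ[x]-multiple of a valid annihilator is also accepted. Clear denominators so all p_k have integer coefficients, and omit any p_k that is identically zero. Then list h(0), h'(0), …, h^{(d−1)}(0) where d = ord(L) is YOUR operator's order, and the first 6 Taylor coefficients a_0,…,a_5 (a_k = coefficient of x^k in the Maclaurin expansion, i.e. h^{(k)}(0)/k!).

f: a_k = 4, 4, 2, 2/3, 1/6, 1/30, …
g: a_k = 0, 1, -1/2, 1/3, -1/4, 1/5, …
Sum ⇒ L₀ = lclm(L_f,L_g) in ℚ(x)⟨Dx⟩.
Derive L from L₀ (diff closure).
L = (-3 - x) + (1 - 2·x - x^2)·Dx + (2 + 3·x + x^2)·Dx^2  (order 2).
h: a_k = 5, 3, 3, -1/3, 7/6, -29/30, …
ICs: h(0) = 5, h′(0) = 3.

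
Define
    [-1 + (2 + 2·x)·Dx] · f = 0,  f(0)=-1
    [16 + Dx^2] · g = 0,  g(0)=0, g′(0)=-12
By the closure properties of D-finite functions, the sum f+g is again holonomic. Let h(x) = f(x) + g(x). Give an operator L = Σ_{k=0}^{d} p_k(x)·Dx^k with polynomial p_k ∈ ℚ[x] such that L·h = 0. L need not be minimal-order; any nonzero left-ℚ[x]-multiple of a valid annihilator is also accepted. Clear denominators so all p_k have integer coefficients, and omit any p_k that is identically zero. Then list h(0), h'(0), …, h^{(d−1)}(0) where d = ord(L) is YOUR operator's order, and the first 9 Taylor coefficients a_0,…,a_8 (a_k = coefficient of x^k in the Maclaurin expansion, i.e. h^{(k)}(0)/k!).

f: a_k = -1, -1/2, 1/8, -1/16, 5/128, -7/256, 21/1024, -33/2048, 429/32768, …
g: a_k = 0, -12, 0, 32, 0, -128/5, 0, 1024/105, 0, …
Weyl lclm of L_f,L_g ⇒ L₀ (ord ≤ 3).
L = (-1072 - 2048·x - 1024·x^2) + (2016 + 6112·x + 6144·x^2 + 2048·x^3)·Dx + (-67 - 128·x - 64·x^2)·Dx^2 + (126 + 382·x + 384·x^2 + 128·x^3)·Dx^3  (order 3).
h: a_k = -1, -25/2, 1/8, 511/16, 5/128, -32803/1280, 21/1024, 2093687/215040, 429/32768, …
ICs: h(0) = -1, h′(0) = -25/2, h′′(0) = 1/4.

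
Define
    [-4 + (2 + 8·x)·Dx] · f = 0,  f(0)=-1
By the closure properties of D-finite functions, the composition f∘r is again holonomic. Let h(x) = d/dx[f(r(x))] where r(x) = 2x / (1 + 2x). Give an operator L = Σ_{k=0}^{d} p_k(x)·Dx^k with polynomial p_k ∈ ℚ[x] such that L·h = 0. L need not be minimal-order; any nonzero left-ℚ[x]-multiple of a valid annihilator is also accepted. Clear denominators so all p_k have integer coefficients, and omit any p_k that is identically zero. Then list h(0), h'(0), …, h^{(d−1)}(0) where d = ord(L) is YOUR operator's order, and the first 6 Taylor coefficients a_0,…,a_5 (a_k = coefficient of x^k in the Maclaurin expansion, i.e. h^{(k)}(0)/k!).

L = (-8 - 40·x) + (-1 - 12·x - 20·x^2)·Dx  (order 1).
h: a_k = -4, 32, -240, 1920, -16320, 144384, …
ICs: h(0) = -4.

f: a_k = -1, -2, 2, -4, 10, -28, …
L₀ from L_f via x↦r, Dx↦r'^{-1}Dx.
h₀' ⇒ L via d/dx closure of L₀.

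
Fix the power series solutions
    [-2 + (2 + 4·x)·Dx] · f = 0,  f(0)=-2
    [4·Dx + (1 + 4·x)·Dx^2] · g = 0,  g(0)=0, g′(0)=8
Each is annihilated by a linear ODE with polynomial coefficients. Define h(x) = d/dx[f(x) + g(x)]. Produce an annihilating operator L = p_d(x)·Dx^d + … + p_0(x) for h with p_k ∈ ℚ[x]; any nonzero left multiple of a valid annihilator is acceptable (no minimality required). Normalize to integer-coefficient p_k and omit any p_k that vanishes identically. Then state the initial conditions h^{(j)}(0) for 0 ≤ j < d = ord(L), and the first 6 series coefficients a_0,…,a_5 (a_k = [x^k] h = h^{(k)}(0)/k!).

L = (20 + 16·x) + (29 + 104·x + 80·x^2)·Dx + (3 + 22·x + 48·x^2 + 32·x^3)·Dx^2  (order 2).
h: a_k = 6, -30, 125, -507, 8157/4, -32705/4, …
ICs: h(0) = 6, h′(0) = -30.

f: a_k = -2, -2, 1, -1, 5/4, -7/4, …
g: a_k = 0, 8, -16, 128/3, -128, 2048/5, …
Sum ⇒ L₀ = lclm(L_f,L_g) in ℚ(x)⟨Dx⟩.
h=h₀': d/dx-closure on L₀ ⇒ L.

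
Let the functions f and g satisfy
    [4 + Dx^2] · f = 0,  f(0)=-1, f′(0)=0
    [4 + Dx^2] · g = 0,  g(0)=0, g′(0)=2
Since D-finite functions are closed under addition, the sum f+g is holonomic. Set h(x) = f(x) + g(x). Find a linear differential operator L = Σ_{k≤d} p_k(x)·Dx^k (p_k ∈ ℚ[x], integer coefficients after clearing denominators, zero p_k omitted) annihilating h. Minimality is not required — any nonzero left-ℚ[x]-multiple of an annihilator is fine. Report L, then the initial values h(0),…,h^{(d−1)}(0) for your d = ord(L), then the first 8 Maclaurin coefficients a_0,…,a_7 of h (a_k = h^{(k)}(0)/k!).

L = 4 + Dx^2  (order 2).
h: a_k = -1, 2, 2, -4/3, -2/3, 4/15, 4/45, -8/315, …
ICs: h(0) = -1, h′(0) = 2.

f: a_k = -1, 0, 2, 0, -2/3, 0, 4/45, 0, …
g: a_k = 0, 2, 0, -4/3, 0, 4/15, 0, -8/315, …
Weyl lclm of L_f,L_g ⇒ L₀ (ord ≤ 4).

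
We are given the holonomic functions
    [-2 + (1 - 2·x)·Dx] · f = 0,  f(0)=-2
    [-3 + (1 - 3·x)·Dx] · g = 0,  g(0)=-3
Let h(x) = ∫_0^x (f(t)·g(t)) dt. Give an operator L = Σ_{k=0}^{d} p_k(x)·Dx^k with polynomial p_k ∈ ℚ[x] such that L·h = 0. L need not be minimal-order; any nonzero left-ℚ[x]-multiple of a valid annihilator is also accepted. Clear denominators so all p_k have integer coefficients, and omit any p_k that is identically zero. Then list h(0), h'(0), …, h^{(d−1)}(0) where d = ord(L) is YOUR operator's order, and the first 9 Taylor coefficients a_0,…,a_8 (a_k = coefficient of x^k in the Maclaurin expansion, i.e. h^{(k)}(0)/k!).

f: a_k = -2, -4, -8, -16, -32, -64, -128, -256, -512, …
g: a_k = -3, -9, -27, -81, -243, -729, -2187, -6561, -19683, …
Product ⇒ symmetric product L₀, ord ≤ 1.
h=∫₀ˣh₀: take L = L₀·Dx.
L = (-5 + 12·x)·Dx + (1 - 5·x + 6·x^2)·Dx^2  (order 2).
h: a_k = 0, 6, 15, 38, 195/2, 1266/5, 665, 12354/7, 18915/4, …
ICs: h(0) = 0, h′(0) = 6.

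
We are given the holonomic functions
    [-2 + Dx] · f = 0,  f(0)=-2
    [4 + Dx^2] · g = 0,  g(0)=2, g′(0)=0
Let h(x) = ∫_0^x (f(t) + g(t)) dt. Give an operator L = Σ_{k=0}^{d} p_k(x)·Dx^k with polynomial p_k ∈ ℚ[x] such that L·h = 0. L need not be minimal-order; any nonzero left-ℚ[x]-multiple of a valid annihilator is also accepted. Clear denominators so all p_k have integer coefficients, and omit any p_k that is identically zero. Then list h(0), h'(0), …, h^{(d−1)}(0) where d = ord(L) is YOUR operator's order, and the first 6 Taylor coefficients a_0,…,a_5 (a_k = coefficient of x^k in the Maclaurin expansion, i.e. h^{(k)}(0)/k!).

L = -8·Dx + 4·Dx^2 - 2·Dx^3 + Dx^4  (order 4).
h: a_k = 0, 0, -2, -8/3, -2/3, 0, …
ICs: h(0) = 0, h′(0) = 0, h′′(0) = -4, h′′′(0) = -16.

f: a_k = -2, -4, -4, -8/3, -4/3, -8/15, …
g: a_k = 2, 0, -4, 0, 4/3, 0, …
Sum ⇒ L₀ = lclm(L_f,L_g) in ℚ(x)⟨Dx⟩.
h=∫h₀ ⇒ L = L₀·Dx.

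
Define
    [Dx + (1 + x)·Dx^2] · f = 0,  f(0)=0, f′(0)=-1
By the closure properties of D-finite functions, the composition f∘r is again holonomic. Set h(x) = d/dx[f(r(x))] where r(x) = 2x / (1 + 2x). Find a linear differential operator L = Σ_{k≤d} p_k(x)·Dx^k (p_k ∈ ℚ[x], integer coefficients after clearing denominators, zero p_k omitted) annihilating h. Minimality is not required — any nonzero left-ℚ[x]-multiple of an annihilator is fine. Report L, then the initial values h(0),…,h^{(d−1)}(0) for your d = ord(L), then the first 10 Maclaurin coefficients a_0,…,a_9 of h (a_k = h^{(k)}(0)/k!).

f: a_k = 0, -1, 1/2, -1/3, 1/4, -1/5, 1/6, -1/7, 1/8, -1/9, …
Change of var in L_f (x↦r) gives L₀.
h₀' ⇒ L via d/dx closure of L₀.
L = (6 + 16·x) + (1 + 6·x + 8·x^2)·Dx  (order 1).
h: a_k = -2, 12, -56, 240, -992, 4032, -16256, 65280, -261632, 1047552, …
ICs: h(0) = -2.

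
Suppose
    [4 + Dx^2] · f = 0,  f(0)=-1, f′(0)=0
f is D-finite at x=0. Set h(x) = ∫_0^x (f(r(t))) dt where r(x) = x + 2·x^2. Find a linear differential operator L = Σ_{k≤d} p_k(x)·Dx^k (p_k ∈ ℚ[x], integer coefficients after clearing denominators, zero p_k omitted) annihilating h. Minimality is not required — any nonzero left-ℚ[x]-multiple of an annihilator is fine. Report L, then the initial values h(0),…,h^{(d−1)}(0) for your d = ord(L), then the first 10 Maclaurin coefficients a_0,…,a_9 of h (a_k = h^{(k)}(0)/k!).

f: a_k = -1, 0, 2, 0, -2/3, 0, 4/45, 0, -2/315, 0, …
h₀=f(r): pull back L_f along r ⇒ L₀.
h=∫₀ˣh₀: take L = L₀·Dx.
L = (4 + 48·x + 192·x^2 + 256·x^3)·Dx - 4·Dx^2 + (1 + 4·x)·Dx^3  (order 3).
h: a_k = 0, -1, 0, 2/3, 2, 22/15, -8/9, -716/315, -38/15, -1682/2835, …
ICs: h(0) = 0, h′(0) = -1, h′′(0) = 0.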